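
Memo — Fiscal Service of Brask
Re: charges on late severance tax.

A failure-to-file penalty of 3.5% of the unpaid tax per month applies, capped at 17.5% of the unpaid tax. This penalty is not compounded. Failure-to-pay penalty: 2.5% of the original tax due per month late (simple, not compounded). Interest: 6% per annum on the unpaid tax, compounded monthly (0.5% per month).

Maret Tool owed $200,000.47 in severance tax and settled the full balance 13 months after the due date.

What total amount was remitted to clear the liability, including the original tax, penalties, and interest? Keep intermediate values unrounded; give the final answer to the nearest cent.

Failure-to-file: 13 × 3.5% × $200,000.47 = $91,000.21…, capped at 17.5% × $200,000.47 = $35,000.08…
Failure-to-pay penalty: 13 × 2.5% × $200,000.47 = $65,000.15…
Interest: $200,000.47 × ((1 + 0.005)^13 − 1) = $200,000.47 × 0.0669862… = $13,397.2717…
Total = $200,000.47 + $100,000.2350 + $13,397.2717… = $313,397.98

$313,397.98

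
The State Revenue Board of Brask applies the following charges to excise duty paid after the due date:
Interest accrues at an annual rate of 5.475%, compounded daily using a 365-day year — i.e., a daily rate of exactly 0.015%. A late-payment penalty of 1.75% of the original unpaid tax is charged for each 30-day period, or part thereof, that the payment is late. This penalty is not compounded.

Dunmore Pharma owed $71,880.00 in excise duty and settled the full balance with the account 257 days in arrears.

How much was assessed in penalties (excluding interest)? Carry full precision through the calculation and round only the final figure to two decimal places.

Penalty periods: ⌈257/30⌉ = 9; penalty = 9 × 1.75% × $71,880.00 = $11,321.10

$11,321.10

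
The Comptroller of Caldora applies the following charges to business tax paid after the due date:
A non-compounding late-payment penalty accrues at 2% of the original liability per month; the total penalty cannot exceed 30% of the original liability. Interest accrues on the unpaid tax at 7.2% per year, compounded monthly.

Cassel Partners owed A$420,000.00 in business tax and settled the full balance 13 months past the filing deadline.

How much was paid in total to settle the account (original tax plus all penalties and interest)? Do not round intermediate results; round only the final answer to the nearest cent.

Penalty: 13 × 2% × A$420,000.00 = A$109,200.00 (below the 30% cap of A$126,000.00)
Interest (7.2%/yr ÷ 12 = 0.6%/month): A$420,000.00 × ((1 + 0.006)^13 − 1) = A$33,965.6993…
Total = A$420,000.00 + A$109,200.0000 + A$33,965.6993… = A$563,165.70

A$563,165.70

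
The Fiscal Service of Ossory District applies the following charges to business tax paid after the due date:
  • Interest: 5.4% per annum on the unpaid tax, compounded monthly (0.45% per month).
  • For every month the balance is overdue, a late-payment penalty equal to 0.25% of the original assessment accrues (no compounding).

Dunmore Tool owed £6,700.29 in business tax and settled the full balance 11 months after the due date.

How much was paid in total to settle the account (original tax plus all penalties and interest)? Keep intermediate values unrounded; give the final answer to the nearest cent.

Late-payment penalty = 0.25% × £6,700.29 × 11 mo = £184.26…
Interest: £6,700.29 × ((1 + 0.0045)^11 − 1) = £6,700.29 × 0.0506289… = £339.2285…
Total = £6,700.29 + £184.2580… + £339.2285… = £7,223.78

£7,223.78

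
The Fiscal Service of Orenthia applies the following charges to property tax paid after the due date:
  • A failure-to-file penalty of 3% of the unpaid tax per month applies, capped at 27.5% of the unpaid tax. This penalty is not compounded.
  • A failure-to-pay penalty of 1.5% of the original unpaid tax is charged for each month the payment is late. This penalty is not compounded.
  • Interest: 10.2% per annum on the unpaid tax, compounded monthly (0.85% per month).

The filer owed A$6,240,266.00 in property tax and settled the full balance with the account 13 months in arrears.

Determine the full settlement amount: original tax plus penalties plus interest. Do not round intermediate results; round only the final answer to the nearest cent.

A$9,899,027.12

Failure-to-file: 13 × 3% × A$6,240,266.00 = A$2,433,703.74, capped at 27.5% × A$6,240,266.00 = A$1,716,073.15
Failure-to-pay penalty = 1.5% × A$6,240,266.00 × 13 mo = A$1,216,851.87
Interest: A$6,240,266.00 × ((1 + 0.0085)^13 − 1) = A$6,240,266.00 × 0.1163149… = A$725,836.1020…
Total = A$6,240,266.00 + A$2,932,925.0200 + A$725,836.1020… = A$9,899,027.12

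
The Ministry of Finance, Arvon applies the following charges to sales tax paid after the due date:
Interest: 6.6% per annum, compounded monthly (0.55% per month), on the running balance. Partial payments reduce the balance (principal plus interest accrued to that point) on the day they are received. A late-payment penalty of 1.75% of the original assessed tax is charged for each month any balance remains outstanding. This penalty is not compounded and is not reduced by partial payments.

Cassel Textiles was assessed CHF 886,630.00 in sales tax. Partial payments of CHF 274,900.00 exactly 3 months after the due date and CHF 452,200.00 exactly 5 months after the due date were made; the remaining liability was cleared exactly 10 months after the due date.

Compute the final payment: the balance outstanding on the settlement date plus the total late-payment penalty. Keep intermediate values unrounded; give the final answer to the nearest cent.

Balance at month 3: CHF 886,630.0000 × (1 + 0.0055)^3 = CHF 901,340.0042…
After CHF 274,900.00 payment: CHF 901,340.0042… − CHF 274,900.00 = CHF 626,440.0042…
Balance at month 5: CHF 626,440.0042… × (1 + 0.0055)^2 = CHF 633,349.7940…
After CHF 452,200.00 payment: CHF 633,349.7940… − CHF 452,200.00 = CHF 181,149.7940…
Balance at month 10: CHF 181,149.7940… × (1 + 0.0055)^5 = CHF 186,186.5134…
Penalty: 10 × 1.75% × CHF 886,630.00 = CHF 155,160.25
Final settlement = outstanding balance + penalty = CHF 186,186.5134… + CHF 155,160.25 = CHF 341,346.76

CHF 341,346.76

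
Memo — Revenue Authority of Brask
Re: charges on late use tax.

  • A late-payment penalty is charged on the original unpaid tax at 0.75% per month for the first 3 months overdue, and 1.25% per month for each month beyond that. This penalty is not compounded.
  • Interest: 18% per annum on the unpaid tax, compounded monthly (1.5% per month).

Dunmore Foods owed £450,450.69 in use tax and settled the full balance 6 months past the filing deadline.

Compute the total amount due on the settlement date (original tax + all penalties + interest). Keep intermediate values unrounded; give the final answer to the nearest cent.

£519,569.31

Penalty, months 1–3: 3 × 0.75% × £450,450.69 = £10,135.14…
Penalty, months 4–6: 3 × 1.25% × £450,450.69 = £16,891.90…
Interest: £450,450.69 × ((1 + 0.015)^6 − 1) = £450,450.69 × 0.0934433… = £42,091.5827…
Total = £450,450.69 + £27,027.0414 + £42,091.5827… = £519,569.31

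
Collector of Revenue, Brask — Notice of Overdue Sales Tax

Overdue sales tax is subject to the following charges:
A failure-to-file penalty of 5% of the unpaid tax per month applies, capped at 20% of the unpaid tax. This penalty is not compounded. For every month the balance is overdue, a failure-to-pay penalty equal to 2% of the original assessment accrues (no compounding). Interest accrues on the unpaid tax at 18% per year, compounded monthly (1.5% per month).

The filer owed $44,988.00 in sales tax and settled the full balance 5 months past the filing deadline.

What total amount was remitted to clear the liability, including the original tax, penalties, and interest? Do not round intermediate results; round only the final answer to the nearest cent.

$61,961.25

Failure-to-file: 5 × 5% × $44,988.00 = $11,247.00, capped at 20% × $44,988.00 = $8,997.60
Failure-to-pay penalty = 2% × $44,988.00 × 5 mo = $4,498.80
Interest: $44,988.00 × ((1 + 0.015)^5 − 1) = $44,988.00 × 0.0772840… = $3,476.8528…
Total = $44,988.00 + $13,496.4000 + $3,476.8528… = $61,961.25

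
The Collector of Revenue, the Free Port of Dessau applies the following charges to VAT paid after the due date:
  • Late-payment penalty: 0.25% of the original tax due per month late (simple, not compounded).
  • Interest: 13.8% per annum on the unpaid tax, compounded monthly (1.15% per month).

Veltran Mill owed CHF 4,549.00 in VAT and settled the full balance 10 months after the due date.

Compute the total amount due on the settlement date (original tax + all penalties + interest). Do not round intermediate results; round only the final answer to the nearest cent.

CHF 5,213.78

Late-payment penalty = 0.25% × CHF 4,549.00 × 10 mo = CHF 113.73…
Interest: CHF 4,549.00 × ((1 + 0.0115)^10 − 1) = CHF 4,549.00 × 0.1211375… = CHF 551.0544…
Total = CHF 4,549.00 + CHF 113.7250 + CHF 551.0544… = CHF 5,213.78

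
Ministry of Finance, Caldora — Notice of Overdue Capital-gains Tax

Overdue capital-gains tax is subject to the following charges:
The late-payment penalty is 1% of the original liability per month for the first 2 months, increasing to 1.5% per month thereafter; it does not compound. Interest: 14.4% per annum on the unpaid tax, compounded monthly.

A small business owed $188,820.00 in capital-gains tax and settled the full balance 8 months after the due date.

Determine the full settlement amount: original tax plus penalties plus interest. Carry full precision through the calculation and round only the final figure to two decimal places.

Penalty, months 1–2: 2 × 1% × $188,820.00 = $3,776.40
Penalty, months 3–8: 6 × 1.5% × $188,820.00 = $16,993.80
Interest (14.4%/yr ÷ 12 = 1.2%/month): $188,820.00 × ((1 + 0.012)^8 − 1) = $18,906.5907…
Total = $188,820.00 + $20,770.2000 + $18,906.5907… = $228,496.79

$228,496.79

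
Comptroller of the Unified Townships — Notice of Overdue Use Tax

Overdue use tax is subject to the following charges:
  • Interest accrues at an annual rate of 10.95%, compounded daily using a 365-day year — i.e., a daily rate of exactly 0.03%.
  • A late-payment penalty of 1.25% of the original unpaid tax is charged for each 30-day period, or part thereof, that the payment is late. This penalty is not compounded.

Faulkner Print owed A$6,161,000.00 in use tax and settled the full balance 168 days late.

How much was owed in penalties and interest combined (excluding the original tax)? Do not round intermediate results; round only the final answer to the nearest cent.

Penalty periods: ⌈168/30⌉ = 6; penalty = 6 × 1.25% × A$6,161,000.00 = A$462,075.00
Interest: A$6,161,000.00 × ((1 + 0.0003)^168 − 1) = A$6,161,000.00 × 0.05168374… = A$318,423.5206…
Penalties + interest = A$462,075.0000 + A$318,423.5206… = A$780,498.52

A$780,498.52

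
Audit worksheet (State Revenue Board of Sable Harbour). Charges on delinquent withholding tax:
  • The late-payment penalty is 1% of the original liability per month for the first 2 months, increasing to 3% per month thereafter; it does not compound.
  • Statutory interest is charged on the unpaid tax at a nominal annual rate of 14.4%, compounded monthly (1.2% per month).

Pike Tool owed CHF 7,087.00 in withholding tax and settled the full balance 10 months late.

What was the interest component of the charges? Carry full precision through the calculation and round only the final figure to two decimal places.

Interest: CHF 7,087.00 × ((1 + 0.012)^10 − 1) = CHF 7,087.00 × 0.1266918… = CHF 897.8646…

CHF 897.86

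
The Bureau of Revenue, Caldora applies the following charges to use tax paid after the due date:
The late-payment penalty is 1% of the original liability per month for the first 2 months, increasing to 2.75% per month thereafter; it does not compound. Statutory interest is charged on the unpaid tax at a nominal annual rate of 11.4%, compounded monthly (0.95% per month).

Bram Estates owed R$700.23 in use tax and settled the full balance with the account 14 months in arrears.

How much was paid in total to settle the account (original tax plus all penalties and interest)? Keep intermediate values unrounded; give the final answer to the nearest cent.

Penalty, months 1–2: 2 × 1% × R$700.23 = R$14.00…
Penalty, months 3–14: 12 × 2.75% × R$700.23 = R$231.08…
Interest: R$700.23 × ((1 + 0.0095)^14 − 1) = R$700.23 × 0.1415331… = R$99.1058…
Total = R$700.23 + R$245.0805 + R$99.1058… = R$1,044.42

R$1,044.42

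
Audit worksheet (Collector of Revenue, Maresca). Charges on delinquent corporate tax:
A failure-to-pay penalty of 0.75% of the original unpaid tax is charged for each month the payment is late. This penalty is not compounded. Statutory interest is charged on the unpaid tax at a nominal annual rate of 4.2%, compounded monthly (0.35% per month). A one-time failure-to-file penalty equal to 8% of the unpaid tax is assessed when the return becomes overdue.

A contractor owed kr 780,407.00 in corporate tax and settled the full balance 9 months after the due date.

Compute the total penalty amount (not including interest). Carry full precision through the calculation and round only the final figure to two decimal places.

Failure-to-file penalty: 8% × kr 780,407.00 = kr 62,432.56
Failure-to-pay penalty: 9 × 0.75% × kr 780,407.00 = kr 52,677.47…
Total penalty = kr 62,432.56 + kr 52,677.47… = kr 115,110.03

kr 115,110.03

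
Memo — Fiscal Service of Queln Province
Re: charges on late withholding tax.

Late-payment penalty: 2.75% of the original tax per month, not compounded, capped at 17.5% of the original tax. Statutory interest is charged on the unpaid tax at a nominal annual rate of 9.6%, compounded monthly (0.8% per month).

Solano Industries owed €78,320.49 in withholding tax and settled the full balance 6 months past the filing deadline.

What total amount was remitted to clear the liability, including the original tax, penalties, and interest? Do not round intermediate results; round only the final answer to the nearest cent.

€95,078.75

Penalty: 6 × 2.75% × €78,320.49 = €12,922.88… (below the 17.5% cap of €13,706.09…)
Interest: €78,320.49 × ((1 + 0.008)^6 − 1) = €78,320.49 × 0.0489703… = €3,835.3780…
Total = €78,320.49 + €12,922.8809… + €3,835.3780… = €95,078.75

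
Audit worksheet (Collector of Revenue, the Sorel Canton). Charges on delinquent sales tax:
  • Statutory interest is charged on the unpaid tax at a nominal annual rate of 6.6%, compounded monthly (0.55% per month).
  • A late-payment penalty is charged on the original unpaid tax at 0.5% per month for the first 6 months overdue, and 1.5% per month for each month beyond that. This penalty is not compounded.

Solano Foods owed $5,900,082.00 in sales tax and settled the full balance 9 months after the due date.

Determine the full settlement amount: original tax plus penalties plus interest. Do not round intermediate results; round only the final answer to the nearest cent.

Penalty, months 1–6: 6 × 0.5% × $5,900,082.00 = $177,002.46
Penalty, months 7–9: 3 × 1.5% × $5,900,082.00 = $265,503.69
Interest: $5,900,082.00 × ((1 + 0.0055)^9 − 1) = $5,900,082.00 × 0.0506031… = $298,562.3889…
Total = $5,900,082.00 + $442,506.1500 + $298,562.3889… = $6,641,150.54

$6,641,150.54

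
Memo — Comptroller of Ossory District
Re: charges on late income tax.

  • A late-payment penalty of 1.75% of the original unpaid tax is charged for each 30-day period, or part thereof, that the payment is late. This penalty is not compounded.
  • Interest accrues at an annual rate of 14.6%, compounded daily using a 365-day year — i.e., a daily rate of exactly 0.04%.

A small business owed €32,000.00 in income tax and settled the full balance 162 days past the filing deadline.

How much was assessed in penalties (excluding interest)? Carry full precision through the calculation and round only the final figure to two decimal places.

€3,360.00

Penalty periods: ⌈162/30⌉ = 6; penalty = 6 × 1.75% × €32,000.00 = €3,360.00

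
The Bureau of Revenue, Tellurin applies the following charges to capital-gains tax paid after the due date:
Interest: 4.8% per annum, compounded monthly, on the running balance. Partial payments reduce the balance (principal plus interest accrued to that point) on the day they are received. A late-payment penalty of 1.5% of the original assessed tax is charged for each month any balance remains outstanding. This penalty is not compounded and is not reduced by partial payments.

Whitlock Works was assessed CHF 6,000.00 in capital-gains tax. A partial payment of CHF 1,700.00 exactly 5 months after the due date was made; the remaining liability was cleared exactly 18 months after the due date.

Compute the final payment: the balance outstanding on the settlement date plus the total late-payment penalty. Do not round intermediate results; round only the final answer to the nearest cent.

Monthly rate = 4.8% ÷ 12 = 0.4%
Balance at month 5: CHF 6,000.0000 × (1 + 0.004)^5 = CHF 6,120.9638…
After CHF 1,700.00 payment: CHF 6,120.9638… − CHF 1,700.00 = CHF 4,420.9638…
Balance at month 18: CHF 4,420.9638… × (1 + 0.004)^13 = CHF 4,656.4531…
Penalty: 18 × 1.5% × CHF 6,000.00 = CHF 1,620.00
Final settlement = outstanding balance + penalty = CHF 4,656.4531… + CHF 1,620.00 = CHF 6,276.45

CHF 6,276.45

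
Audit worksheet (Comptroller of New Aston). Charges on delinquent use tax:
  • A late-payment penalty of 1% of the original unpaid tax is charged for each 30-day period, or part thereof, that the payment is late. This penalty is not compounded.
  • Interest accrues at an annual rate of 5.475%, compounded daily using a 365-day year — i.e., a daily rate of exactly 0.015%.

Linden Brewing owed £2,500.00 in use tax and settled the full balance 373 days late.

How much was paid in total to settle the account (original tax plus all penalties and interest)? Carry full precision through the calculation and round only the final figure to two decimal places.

Penalty periods: ⌈373/30⌉ = 13; penalty = 13 × 1% × £2,500.00 = £325.00
Interest: £2,500.00 × ((1 + 0.00015)^373 − 1) = £2,500.00 × 0.05754037… = £143.8509…
Total = £2,500.00 + £325.0000 + £143.8509… = £2,968.85

£2,968.85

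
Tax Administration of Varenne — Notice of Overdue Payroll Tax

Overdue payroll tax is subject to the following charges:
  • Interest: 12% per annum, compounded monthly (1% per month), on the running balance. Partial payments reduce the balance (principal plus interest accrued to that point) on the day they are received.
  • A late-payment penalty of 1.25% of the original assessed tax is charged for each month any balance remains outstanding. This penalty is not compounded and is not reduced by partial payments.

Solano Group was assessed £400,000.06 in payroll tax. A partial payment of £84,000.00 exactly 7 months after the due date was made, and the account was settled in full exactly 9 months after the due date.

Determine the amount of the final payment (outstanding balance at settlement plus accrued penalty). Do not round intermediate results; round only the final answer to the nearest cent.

Balance at month 7: £400,000.0600 × (1 + 0.01)^7 = £428,854.2052…
After £84,000.00 payment: £428,854.2052… − £84,000.00 = £344,854.2052…
Balance at month 9: £344,854.2052… × (1 + 0.01)^2 = £351,785.7747…
Penalty: 9 × 1.25% × £400,000.06 = £45,000.01…
Final settlement = outstanding balance + penalty = £351,785.7747… + £45,000.01… = £396,785.78

£396,785.78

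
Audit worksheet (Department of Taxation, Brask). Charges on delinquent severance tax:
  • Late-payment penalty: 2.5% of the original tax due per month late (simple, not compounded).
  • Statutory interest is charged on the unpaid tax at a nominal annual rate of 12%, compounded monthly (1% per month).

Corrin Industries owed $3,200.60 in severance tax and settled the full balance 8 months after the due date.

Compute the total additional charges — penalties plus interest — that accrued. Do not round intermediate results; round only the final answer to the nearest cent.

$905.31

Late-payment penalty: 8 × 2.5% × $3,200.60 = $640.12
Interest: $3,200.60 × ((1 + 0.01)^8 − 1) = $3,200.60 × 0.0828567… = $265.1912…
Penalties + interest = $640.1200 + $265.1912… = $905.31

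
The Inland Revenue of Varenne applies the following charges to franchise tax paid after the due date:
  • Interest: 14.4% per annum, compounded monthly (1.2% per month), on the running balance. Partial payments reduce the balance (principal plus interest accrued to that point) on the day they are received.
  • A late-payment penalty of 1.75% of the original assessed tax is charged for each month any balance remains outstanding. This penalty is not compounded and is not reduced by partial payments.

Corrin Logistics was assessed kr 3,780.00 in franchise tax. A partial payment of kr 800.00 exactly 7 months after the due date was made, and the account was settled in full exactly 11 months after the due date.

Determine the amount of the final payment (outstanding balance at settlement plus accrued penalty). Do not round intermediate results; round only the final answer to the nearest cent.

kr 4,198.55

Balance at month 7: kr 3,780.0000 × (1 + 0.012)^7 = kr 4,109.1821…
After kr 800.00 payment: kr 4,109.1821… − kr 800.00 = kr 3,309.1821…
Balance at month 11: kr 3,309.1821… × (1 + 0.012)^4 = kr 3,470.9049…
Penalty: 11 × 1.75% × kr 3,780.00 = kr 727.65
Final settlement = outstanding balance + penalty = kr 3,470.9049… + kr 727.65 = kr 4,198.55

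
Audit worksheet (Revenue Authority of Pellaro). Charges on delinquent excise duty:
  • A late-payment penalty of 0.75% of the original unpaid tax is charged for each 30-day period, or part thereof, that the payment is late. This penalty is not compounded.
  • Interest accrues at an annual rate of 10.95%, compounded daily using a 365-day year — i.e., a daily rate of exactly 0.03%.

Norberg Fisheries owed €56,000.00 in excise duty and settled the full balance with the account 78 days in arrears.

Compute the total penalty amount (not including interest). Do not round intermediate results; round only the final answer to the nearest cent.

€1,260.00

Penalty periods: ⌈78/30⌉ = 3; penalty = 3 × 0.75% × €56,000.00 = €1,260.00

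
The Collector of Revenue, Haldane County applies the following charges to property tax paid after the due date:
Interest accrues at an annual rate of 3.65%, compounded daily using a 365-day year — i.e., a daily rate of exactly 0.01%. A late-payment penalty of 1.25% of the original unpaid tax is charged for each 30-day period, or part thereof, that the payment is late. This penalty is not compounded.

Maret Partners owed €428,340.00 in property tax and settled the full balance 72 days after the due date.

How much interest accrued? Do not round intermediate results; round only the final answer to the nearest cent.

€3,095.02

Interest: €428,340.00 × ((1 + 0.0001)^72 − 1) = €428,340.00 × 0.00722562… = €3,095.0220…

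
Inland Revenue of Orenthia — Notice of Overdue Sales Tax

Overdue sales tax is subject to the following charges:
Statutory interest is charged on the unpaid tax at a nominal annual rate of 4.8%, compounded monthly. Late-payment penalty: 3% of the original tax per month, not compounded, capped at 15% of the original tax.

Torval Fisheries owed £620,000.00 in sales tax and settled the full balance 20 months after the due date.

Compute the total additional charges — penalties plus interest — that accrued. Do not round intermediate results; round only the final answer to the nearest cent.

Penalty (uncapped): 20 × 3% × £620,000.00 = £372,000.00; cap = 15% × £620,000.00 = £93,000.00 → penalty = £93,000.00
Interest (4.8%/yr ÷ 12 = 0.4%/month): £620,000.00 × ((1 + 0.004)^20 − 1) = £51,530.8141…
Penalties + interest = £93,000.0000 + £51,530.8141… = £144,530.81

£144,530.81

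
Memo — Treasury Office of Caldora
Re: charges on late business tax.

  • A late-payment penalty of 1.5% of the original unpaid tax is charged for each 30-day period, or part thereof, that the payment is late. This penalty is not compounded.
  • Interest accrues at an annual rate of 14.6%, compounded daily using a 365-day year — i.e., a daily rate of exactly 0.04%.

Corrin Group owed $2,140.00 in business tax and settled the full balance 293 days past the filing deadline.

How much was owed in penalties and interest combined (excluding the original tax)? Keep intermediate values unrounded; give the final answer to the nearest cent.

$587.04

Penalty periods: ⌈293/30⌉ = 10; penalty = 10 × 1.5% × $2,140.00 = $321.00
Interest: $2,140.00 × ((1 + 0.0004)^293 − 1) = $2,140.00 × 0.12431793… = $266.0404…
Penalties + interest = $321.0000 + $266.0404… = $587.04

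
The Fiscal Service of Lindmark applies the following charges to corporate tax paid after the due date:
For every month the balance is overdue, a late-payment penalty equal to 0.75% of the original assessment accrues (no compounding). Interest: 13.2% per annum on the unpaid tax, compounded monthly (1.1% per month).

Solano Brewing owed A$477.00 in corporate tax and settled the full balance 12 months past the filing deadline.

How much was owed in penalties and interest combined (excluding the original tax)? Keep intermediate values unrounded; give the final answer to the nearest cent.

A$109.85

Late-payment penalty = 0.75% × A$477.00 × 12 mo = A$42.93
Interest: A$477.00 × ((1 + 0.011)^12 − 1) = A$477.00 × 0.1402862… = A$66.9165…
Penalties + interest = A$42.9300 + A$66.9165… = A$109.85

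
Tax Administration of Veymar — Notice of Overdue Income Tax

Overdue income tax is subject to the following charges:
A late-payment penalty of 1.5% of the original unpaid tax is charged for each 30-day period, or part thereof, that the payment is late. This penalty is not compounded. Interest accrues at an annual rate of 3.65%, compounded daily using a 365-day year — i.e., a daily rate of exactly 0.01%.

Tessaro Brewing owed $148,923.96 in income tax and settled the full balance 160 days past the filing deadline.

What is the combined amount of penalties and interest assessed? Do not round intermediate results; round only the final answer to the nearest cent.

$15,804.98

Penalty periods: ⌈160/30⌉ = 6; penalty = 6 × 1.5% × $148,923.96 = $13,403.16…
Interest: $148,923.96 × ((1 + 0.0001)^160 − 1) = $148,923.96 × 0.01612787… = $2,401.8266…
Penalties + interest = $13,403.1564 + $2,401.8266… = $15,804.98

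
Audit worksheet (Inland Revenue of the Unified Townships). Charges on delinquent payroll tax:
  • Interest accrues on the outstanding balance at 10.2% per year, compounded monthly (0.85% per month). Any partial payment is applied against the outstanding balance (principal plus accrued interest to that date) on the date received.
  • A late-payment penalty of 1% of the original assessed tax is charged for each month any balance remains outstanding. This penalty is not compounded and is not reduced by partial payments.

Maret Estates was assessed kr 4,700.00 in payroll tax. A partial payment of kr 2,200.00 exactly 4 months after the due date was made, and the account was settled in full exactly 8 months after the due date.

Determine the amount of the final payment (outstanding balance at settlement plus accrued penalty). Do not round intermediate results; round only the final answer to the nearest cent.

Balance at month 4: kr 4,700.0000 × (1 + 0.0085)^4 = kr 4,861.8490…
After kr 2,200.00 payment: kr 4,861.8490… − kr 2,200.00 = kr 2,661.8490…
Balance at month 8: kr 2,661.8490… × (1 + 0.0085)^4 = kr 2,753.5124…
Penalty: 8 × 1% × kr 4,700.00 = kr 376.00
Final settlement = outstanding balance + penalty = kr 2,753.5124… + kr 376.00 = kr 3,129.51

kr 3,129.51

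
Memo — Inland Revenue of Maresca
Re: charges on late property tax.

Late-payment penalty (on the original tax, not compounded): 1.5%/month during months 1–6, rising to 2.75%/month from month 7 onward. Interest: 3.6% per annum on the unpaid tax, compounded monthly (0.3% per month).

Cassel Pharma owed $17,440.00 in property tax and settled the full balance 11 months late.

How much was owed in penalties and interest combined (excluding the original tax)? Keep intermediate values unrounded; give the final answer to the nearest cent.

Penalty, months 1–6: 6 × 1.5% × $17,440.00 = $1,569.60
Penalty, months 7–11: 5 × 2.75% × $17,440.00 = $2,398.00
Interest: $17,440.00 × ((1 + 0.003)^11 − 1) = $17,440.00 × 0.0334995… = $584.2310…
Penalties + interest = $3,967.6000 + $584.2310… = $4,551.83

$4,551.83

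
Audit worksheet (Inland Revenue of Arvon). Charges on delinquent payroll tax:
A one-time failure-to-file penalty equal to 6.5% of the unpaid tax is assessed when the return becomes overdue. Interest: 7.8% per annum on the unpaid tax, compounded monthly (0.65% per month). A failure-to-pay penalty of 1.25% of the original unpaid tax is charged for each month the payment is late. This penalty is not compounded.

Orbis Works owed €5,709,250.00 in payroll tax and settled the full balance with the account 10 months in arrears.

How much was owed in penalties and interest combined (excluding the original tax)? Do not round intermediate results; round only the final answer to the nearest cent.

€1,466,903.77

Failure-to-file penalty: 6.5% × €5,709,250.00 = €371,101.25
Failure-to-pay penalty: 10 × 1.25% × €5,709,250.00 = €713,656.25
Interest: €5,709,250.00 × ((1 + 0.0065)^10 − 1) = €5,709,250.00 × 0.0669346… = €382,146.2669…
Penalties + interest = €1,084,757.5000 + €382,146.2669… = €1,466,903.77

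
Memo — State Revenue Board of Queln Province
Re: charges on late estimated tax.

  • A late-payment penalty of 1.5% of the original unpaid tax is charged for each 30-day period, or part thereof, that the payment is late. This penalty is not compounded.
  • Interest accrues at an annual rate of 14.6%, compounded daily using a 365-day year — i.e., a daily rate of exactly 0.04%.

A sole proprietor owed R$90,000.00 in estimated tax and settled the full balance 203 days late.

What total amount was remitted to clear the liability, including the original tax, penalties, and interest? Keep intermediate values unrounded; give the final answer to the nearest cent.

Penalty periods: ⌈203/30⌉ = 7; penalty = 7 × 1.5% × R$90,000.00 = R$9,450.00
Interest: R$90,000.00 × ((1 + 0.0004)^203 − 1) = R$90,000.00 × 0.08457018… = R$7,611.3165…
Total = R$90,000.00 + R$9,450.0000 + R$7,611.3165… = R$107,061.32

R$107,061.32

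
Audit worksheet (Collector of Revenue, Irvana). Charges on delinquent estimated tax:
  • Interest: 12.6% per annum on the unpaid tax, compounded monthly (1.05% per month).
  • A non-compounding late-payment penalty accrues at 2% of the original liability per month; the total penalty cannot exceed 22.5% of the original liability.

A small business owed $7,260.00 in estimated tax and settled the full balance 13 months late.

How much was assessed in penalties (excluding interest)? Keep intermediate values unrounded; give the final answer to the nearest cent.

Penalty (uncapped): 13 × 2% × $7,260.00 = $1,887.60; cap = 22.5% × $7,260.00 = $1,633.50 → penalty = $1,633.50

$1,633.50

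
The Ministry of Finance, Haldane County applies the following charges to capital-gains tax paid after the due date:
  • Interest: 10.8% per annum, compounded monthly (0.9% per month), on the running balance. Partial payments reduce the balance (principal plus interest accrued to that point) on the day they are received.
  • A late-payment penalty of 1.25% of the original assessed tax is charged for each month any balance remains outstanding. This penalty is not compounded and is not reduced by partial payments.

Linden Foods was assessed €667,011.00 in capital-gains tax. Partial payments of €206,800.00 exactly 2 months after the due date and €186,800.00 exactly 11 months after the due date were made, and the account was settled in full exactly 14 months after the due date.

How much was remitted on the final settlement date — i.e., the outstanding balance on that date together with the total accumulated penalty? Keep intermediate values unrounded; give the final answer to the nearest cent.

Balance at month 2: €667,011.0000 × (1 + 0.009)^2 = €679,071.2259…
After €206,800.00 payment: €679,071.2259… − €206,800.00 = €472,271.2259…
Balance at month 11: €472,271.2259… × (1 + 0.009)^9 = €511,931.6520…
After €186,800.00 payment: €511,931.6520… − €186,800.00 = €325,131.6520…
Balance at month 14: €325,131.6520… × (1 + 0.009)^3 = €333,989.4507…
Penalty: 14 × 1.25% × €667,011.00 = €116,726.93…
Final settlement = outstanding balance + penalty = €333,989.4507… + €116,726.93… = €450,716.38

€450,716.38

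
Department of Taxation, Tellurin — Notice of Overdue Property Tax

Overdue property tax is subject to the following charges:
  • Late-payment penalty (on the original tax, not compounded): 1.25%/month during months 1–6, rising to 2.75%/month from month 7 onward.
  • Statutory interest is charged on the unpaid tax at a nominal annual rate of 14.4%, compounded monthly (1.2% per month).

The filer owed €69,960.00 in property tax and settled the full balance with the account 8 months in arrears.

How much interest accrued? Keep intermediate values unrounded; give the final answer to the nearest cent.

€7,005.11

Interest: €69,960.00 × ((1 + 0.012)^8 − 1) = €69,960.00 × 0.1001302… = €7,005.1111…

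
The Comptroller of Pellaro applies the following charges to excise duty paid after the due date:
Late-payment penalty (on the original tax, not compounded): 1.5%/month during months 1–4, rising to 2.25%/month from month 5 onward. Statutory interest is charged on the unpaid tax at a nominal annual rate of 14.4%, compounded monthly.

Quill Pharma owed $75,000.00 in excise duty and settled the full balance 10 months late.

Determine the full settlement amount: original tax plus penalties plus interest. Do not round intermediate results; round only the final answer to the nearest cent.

Penalty, months 1–4: 4 × 1.5% × $75,000.00 = $4,500.00
Penalty, months 5–10: 6 × 2.25% × $75,000.00 = $10,125.00
Interest (14.4%/yr ÷ 12 = 1.2%/month): $75,000.00 × ((1 + 0.012)^10 − 1) = $9,501.8833…
Total = $75,000.00 + $14,625.0000 + $9,501.8833… = $99,126.88

$99,126.88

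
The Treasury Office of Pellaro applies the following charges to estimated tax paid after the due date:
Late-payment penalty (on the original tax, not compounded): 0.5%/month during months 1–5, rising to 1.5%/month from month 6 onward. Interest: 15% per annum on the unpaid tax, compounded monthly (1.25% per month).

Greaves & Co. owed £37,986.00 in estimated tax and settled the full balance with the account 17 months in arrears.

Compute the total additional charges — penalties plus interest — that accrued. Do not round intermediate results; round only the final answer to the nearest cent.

£16,719.09

Penalty, months 1–5: 5 × 0.5% × £37,986.00 = £949.65
Penalty, months 6–17: 12 × 1.5% × £37,986.00 = £6,837.48
Interest: £37,986.00 × ((1 + 0.0125)^17 − 1) = £37,986.00 × 0.2351382… = £8,931.9584…
Penalties + interest = £7,787.1300 + £8,931.9584… = £16,719.09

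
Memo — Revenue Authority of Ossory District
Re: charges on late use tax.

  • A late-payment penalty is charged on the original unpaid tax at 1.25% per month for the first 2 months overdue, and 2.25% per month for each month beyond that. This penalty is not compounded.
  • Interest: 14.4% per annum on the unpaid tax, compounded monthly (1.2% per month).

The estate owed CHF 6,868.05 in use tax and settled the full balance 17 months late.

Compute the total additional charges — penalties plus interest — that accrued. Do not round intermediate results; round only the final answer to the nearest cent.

Penalty, months 1–2: 2 × 1.25% × CHF 6,868.05 = CHF 171.70…
Penalty, months 3–17: 15 × 2.25% × CHF 6,868.05 = CHF 2,317.97…
Interest: CHF 6,868.05 × ((1 + 0.012)^17 − 1) = CHF 6,868.05 × 0.2248100… = CHF 1,544.0061…
Penalties + interest = CHF 2,489.6681… + CHF 1,544.0061… = CHF 4,033.67

CHF 4,033.67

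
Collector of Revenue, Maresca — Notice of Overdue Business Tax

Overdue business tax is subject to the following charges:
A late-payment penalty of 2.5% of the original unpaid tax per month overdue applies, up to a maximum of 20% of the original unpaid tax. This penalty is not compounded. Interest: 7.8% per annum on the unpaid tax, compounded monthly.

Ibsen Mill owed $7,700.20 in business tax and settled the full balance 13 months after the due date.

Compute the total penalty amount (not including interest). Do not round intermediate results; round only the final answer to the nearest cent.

$1,540.04

Penalty (uncapped): 13 × 2.5% × $7,700.20 = $2,502.57…; cap = 20% × $7,700.20 = $1,540.04 → penalty = $1,540.04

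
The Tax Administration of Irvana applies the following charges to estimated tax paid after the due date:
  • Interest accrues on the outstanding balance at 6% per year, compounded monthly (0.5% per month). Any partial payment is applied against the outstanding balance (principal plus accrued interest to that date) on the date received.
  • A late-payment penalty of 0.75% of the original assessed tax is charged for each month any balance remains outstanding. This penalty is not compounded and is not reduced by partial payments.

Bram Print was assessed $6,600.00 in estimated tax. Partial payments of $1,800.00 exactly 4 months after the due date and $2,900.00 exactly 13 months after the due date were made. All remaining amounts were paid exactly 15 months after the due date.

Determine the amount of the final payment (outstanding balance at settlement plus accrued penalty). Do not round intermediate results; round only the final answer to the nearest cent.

$3,024.62

Balance at month 4: $6,600.0000 × (1 + 0.005)^4 = $6,732.9933…
After $1,800.00 payment: $6,732.9933… − $1,800.00 = $4,932.9933…
Balance at month 13: $4,932.9933… × (1 + 0.005)^9 = $5,159.4699…
After $2,900.00 payment: $5,159.4699… − $2,900.00 = $2,259.4699…
Balance at month 15: $2,259.4699… × (1 + 0.005)^2 = $2,282.1211…
Penalty: 15 × 0.75% × $6,600.00 = $742.50
Final settlement = outstanding balance + penalty = $2,282.1211… + $742.50 = $3,024.62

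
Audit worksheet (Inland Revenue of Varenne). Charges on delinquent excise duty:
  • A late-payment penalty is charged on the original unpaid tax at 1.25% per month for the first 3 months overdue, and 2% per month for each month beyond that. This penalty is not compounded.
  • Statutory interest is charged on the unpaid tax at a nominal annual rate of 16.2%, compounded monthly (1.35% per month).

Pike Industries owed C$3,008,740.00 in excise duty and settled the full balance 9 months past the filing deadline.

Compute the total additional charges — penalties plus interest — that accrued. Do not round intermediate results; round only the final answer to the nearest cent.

C$859,813.39

Penalty, months 1–3: 3 × 1.25% × C$3,008,740.00 = C$112,827.75
Penalty, months 4–9: 6 × 2% × C$3,008,740.00 = C$361,048.80
Interest: C$3,008,740.00 × ((1 + 0.0135)^9 − 1) = C$3,008,740.00 × 0.1282719… = C$385,936.8373…
Penalties + interest = C$473,876.5500 + C$385,936.8373… = C$859,813.39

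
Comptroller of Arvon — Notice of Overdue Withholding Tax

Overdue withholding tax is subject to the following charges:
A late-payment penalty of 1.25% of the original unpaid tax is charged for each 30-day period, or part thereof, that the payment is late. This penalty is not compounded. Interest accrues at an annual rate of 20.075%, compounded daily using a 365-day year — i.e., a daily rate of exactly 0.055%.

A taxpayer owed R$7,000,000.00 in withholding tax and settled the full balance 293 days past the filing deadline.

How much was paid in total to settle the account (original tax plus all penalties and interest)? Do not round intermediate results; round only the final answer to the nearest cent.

R$9,098,663.98

Penalty periods: ⌈293/30⌉ = 10; penalty = 10 × 1.25% × R$7,000,000.00 = R$875,000.00
Interest: R$7,000,000.00 × ((1 + 0.00055)^293 − 1) = R$7,000,000.00 × 0.17480914… = R$1,223,663.9770…
Total = R$7,000,000.00 + R$875,000.0000 + R$1,223,663.9770… = R$9,098,663.98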